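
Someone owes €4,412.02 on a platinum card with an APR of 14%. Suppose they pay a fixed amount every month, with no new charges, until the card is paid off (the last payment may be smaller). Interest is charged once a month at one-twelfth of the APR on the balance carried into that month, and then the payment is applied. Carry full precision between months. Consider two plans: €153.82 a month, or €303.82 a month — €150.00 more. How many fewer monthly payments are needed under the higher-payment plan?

19 fewer payments

Monthly rate r = 14%/12 = 1.16667% = 0.0116667.
At €153.82/mo: n = ⌈−ln(1 − rB₀/P)/ln(1+r)⌉ = 36 payments (last €19.32); total interest = total paid − €4,412.02 = €991.00.
At €303.82/mo: 17 payments (last €1.22); total interest €450.32.
Payments saved = 36 − 17 = 19.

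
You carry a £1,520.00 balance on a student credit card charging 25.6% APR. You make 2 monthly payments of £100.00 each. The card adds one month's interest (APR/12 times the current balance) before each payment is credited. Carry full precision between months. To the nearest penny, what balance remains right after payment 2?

£1,383.41

Monthly rate r = 25.6%/12 = 2.13333% = 0.0213333.
Each month: B ← B·(1+r) − £100.00.
Month 1: interest £32.43; balance after payment £1,452.43.
Month 2: interest £30.99; balance after payment £1,383.41.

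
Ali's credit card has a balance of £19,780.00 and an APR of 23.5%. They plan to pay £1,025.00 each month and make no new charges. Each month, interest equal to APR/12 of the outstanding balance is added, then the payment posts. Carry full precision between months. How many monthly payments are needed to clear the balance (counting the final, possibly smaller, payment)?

25 months

Monthly rate r = 23.5%/12 = 1.95833% = 0.0195833.
Recurrence: B ← B·(1+r) − £1,025.00.
Month 1: interest £387.36; balance after payment £19,142.36.
Month 2: interest £374.87; balance after payment £18,492.23.
Closed form: n = −ln(1 − rB₀/P)/ln(1+r) = −ln(0.62209)/ln(1.01958) ≈ 24.475, so the balance reaches zero during payment 25.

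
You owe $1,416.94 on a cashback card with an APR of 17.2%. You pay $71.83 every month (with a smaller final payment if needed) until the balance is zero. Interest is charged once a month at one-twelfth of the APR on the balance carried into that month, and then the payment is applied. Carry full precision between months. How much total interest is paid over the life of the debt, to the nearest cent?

$260.48

Monthly rate r = 17.2%/12 = 1.43333% = 0.0143333.
Payoff takes n = ⌈−ln(1 − rB₀/P)/ln(1+r)⌉ = ⌈23.351⌉ = 24 payments; the last is $25.33.
Total paid = 23·$71.83 + $25.33 = $1,677.42.
Total interest = total paid − principal = $1,677.42 − $1,416.94 = $260.48.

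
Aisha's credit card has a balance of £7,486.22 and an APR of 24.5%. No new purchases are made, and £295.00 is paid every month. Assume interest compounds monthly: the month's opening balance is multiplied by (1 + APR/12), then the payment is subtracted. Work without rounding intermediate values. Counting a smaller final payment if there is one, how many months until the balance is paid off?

Monthly rate r = 24.5%/12 = 2.04167% = 0.0204167.
Recurrence: B ← B·(1+r) − £295.00.
Month 1: interest £152.84; balance after payment £7,344.06.
Month 2: interest £149.94; balance after payment £7,199.00.
Closed form: n = −ln(1 − rB₀/P)/ln(1+r) = −ln(0.48189)/ln(1.02042) ≈ 36.121, so the balance reaches zero during payment 37.

37 payments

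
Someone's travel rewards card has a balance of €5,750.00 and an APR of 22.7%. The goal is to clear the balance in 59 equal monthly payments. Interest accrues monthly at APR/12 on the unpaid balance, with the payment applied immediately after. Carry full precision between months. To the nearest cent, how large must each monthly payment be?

Monthly rate r = 22.7%/12 = 1.89167% = 0.0189167.
Level-payment amortization: P = B₀·r / (1 − (1+r)^(−n)) = 5750.00·0.0189167 / (1 − 1.01892^(−59)).
Denominator 1 − (1+r)^(−59) = 0.669007086.
P = 108.771 / 0.669007086 ≈ 162.59.

€162.59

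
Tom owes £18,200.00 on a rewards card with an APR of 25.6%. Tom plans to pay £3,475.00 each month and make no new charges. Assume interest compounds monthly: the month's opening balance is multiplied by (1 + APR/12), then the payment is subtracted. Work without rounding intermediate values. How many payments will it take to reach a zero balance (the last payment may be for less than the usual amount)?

Monthly rate r = 25.6%/12 = 2.13333% = 0.0213333.
Recurrence: B ← B·(1+r) − £3,475.00.
Month 1: interest £388.27; balance after payment £15,113.27.
Month 2: interest £322.42; balance after payment £11,960.68.
Month 3: interest £255.16; balance after payment £8,740.84.
Month 4: interest £186.47; balance after payment £5,452.32.
Month 5: interest £116.32; balance after payment £2,093.63.
Month 6: interest £44.66; balance after payment £0.00.

6 payments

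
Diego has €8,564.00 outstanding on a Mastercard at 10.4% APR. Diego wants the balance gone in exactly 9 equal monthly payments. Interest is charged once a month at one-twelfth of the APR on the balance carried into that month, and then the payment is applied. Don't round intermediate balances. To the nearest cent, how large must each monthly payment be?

€993.26

Monthly rate r = 10.4%/12 = 0.866667% = 0.00866667.
Level-payment amortization: P = B₀·r / (1 − (1+r)^(−n)) = 8564.00·0.00866667 / (1 − 1.00867^(−9)).
Denominator 1 − (1+r)^(−9) = 0.0747246779.
P = 74.2213 / 0.0747246779 ≈ 993.26.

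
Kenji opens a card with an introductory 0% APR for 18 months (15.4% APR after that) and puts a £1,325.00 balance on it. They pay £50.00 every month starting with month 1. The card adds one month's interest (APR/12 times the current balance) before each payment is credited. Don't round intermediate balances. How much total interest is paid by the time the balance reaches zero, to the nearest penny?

Promo months 1–18 at r₀ = 0%/12 = 0; months 19+ at r₁ = 15.4%/12 = 0.0128333.
After month 18 (no interest yet): B = £1,325.00 − 18·£50.00 = £425.00.
Then at r₁ with £50.00/mo: n₂ = −ln(1 − r₁·B/P)/ln(1+r₁) ≈ 9.06 → 10 more payments.
Total paid = 27·£50.00 + £2.92 = £1,352.92; interest = £1,352.92 − £1,325.00 = £27.92.

£27.92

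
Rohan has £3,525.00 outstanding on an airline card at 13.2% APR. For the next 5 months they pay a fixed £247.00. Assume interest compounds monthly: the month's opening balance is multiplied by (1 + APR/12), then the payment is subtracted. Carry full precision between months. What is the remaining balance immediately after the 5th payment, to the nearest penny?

£2,460.72

Monthly rate r = 13.2%/12 = 1.1% = 0.011.
Each month: B ← B·(1+r) − £247.00.
Month 1: interest £38.77; balance after payment £3,316.78.
Month 2: interest £36.48; balance after payment £3,106.26.
Month 3: interest £34.17; balance after payment £2,893.43.
Month 4: interest £31.83; balance after payment £2,678.26.
Month 5: interest £29.46; balance after payment £2,460.72.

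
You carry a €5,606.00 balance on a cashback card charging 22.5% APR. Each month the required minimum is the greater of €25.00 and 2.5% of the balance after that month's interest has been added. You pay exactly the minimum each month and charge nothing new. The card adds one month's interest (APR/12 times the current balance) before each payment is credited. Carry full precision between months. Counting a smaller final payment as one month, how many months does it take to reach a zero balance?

Monthly rate r = 22.5%/12 = 1.875% = 0.01875.
While 2.5% of the post-interest balance exceeds €25.00, each month B ← (B·(1+r))·(1 − 0.025), i.e. B shrinks by the factor (1+r)·0.975 = 0.99328.
This holds for months 1–259. Entering month 260 the balance is €978.05; 2.5% of the post-interest balance is now below €25.00, so the flat €25.00 minimum applies from here.
From month 260 a fixed €25.00 at rate r clears €978.05 in 72 more payments. Total: 259 + 72 = 331 months.

331 months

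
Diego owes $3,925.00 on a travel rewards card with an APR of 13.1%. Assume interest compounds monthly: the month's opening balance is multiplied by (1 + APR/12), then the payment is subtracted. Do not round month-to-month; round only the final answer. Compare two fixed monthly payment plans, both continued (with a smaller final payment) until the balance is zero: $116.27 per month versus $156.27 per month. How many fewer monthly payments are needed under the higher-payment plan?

Monthly rate r = 13.1%/12 = 1.09167% = 0.0109167.
At $116.27/mo: n = ⌈−ln(1 − rB₀/P)/ln(1+r)⌉ = 43 payments (last $39.49); total interest = total paid − $3,925.00 = $997.83.
At $156.27/mo: 30 payments (last $80.83); total interest $687.66.
Payments saved = 43 − 30 = 13.

13 fewer payments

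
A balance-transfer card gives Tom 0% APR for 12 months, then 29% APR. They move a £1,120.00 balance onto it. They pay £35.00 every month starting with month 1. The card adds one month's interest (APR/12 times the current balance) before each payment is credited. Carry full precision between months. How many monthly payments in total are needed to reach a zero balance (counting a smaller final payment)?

Promo months 1–12 at r₀ = 0%/12 = 0; months 13+ at r₁ = 29%/12 = 0.0241667.
After month 12 (no interest yet): B = £1,120.00 − 12·£35.00 = £700.00.
Then at r₁ with £35.00/mo: n₂ = −ln(1 − r₁·B/P)/ln(1+r₁) ≈ 27.65 → 28 more payments.

40 payments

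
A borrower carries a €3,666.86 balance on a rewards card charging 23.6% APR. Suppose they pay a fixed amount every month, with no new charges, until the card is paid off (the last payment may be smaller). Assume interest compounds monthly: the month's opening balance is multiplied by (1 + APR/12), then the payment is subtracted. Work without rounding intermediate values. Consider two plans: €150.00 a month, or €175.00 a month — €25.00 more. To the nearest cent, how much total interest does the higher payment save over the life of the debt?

Monthly rate r = 23.6%/12 = 1.96667% = 0.0196667.
At €150.00/mo: n = ⌈−ln(1 − rB₀/P)/ln(1+r)⌉ = 34 payments (last €98.15); total interest = total paid − €3,666.86 = €1,381.29.
At €175.00/mo: 28 payments (last €48.21); total interest €1,106.35.
Interest saved = €1,381.29 − €1,106.35 = €274.94.

€274.94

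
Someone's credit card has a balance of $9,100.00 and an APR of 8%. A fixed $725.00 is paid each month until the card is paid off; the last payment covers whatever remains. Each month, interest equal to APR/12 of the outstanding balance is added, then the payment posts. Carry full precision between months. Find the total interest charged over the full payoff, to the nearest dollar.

$435

Monthly rate r = 8%/12 = 0.666667% = 0.00666667.
Payoff takes n = ⌈−ln(1 − rB₀/P)/ln(1+r)⌉ = ⌈13.152⌉ = 14 payments; the last is $110.36.
Total paid = 13·$725.00 + $110.36 = $9,535.36.
Total interest = total paid − principal = $9,535.36 − $9,100.00 = $435.36.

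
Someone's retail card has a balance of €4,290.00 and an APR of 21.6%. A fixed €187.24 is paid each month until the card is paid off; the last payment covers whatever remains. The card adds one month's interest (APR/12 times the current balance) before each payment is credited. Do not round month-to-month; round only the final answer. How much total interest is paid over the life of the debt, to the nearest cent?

€1,291.06

Monthly rate r = 21.6%/12 = 1.8% = 0.018.
Payoff takes n = ⌈−ln(1 − rB₀/P)/ln(1+r)⌉ = ⌈29.806⌉ = 30 payments; the last is €151.10.
Total paid = 29·€187.24 + €151.10 = €5,581.06.
Total interest = total paid − principal = €5,581.06 − €4,290.00 = €1,291.06.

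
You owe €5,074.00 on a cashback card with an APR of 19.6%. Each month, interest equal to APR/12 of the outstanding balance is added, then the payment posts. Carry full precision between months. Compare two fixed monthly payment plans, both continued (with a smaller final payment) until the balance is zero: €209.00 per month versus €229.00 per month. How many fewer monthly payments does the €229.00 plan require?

Monthly rate r = 19.6%/12 = 1.63333% = 0.0163333.
At €209.00/mo: n = ⌈−ln(1 − rB₀/P)/ln(1+r)⌉ = 32 payments (last €36.63); total interest = total paid − €5,074.00 = €1,441.63.
At €229.00/mo: 28 payments (last €167.50); total interest €1,276.50.
Payments saved = 32 − 28 = 4.

4 fewer payments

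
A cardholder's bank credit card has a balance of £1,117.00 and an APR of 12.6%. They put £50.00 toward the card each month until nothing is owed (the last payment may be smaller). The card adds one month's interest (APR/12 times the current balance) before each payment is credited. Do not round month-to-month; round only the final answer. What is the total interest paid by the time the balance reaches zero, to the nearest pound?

Monthly rate r = 12.6%/12 = 1.05% = 0.0105.
Payoff takes n = ⌈−ln(1 − rB₀/P)/ln(1+r)⌉ = ⌈25.592⌉ = 26 payments; the last is £29.67.
Total paid = 25·£50.00 + £29.67 = £1,279.67.
Total interest = total paid − principal = £1,279.67 − £1,117.00 = £162.67.

£163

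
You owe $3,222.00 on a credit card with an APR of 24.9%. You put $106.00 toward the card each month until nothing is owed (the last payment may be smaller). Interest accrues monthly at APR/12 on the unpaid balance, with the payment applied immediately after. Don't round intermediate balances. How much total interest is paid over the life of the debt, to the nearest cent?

Monthly rate r = 24.9%/12 = 2.075% = 0.02075.
Payoff takes n = ⌈−ln(1 − rB₀/P)/ln(1+r)⌉ = ⌈48.506⌉ = 49 payments; the last is $53.94.
Total paid = 48·$106.00 + $53.94 = $5,141.94.
Total interest = total paid − principal = $5,141.94 − $3,222.00 = $1,919.94.

$1,919.94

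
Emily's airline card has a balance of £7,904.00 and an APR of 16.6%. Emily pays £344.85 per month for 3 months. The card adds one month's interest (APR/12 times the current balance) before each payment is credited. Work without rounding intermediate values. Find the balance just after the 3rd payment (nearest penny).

£7,187.65

Monthly rate r = 16.6%/12 = 1.38333% = 0.0138333.
Each month: B ← B·(1+r) − £344.85.
Month 1: interest £109.34; balance after payment £7,668.49.
Month 2: interest £106.08; balance after payment £7,429.72.
Month 3: interest £102.78; balance after payment £7,187.65.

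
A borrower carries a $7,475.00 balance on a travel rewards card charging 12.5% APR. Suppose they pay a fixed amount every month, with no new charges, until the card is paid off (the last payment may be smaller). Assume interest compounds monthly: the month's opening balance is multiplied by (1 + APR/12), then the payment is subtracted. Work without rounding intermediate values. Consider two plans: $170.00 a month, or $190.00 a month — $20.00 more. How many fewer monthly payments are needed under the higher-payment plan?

Monthly rate r = 12.5%/12 = 1.04167% = 0.0104167.
At $170.00/mo: n = ⌈−ln(1 − rB₀/P)/ln(1+r)⌉ = 60 payments (last $18.70); total interest = total paid − $7,475.00 = $2,573.70.
At $190.00/mo: 51 payments (last $168.37); total interest $2,193.37.
Payments saved = 60 − 51 = 9.

9 fewer payments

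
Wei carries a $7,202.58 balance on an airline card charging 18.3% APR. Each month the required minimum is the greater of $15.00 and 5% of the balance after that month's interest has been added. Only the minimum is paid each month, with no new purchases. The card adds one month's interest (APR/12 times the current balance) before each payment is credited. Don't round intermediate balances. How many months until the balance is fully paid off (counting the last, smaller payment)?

Monthly rate r = 18.3%/12 = 1.525% = 0.01525.
While 5% of the post-interest balance exceeds $15.00, each month B ← (B·(1+r))·(1 − 0.05), i.e. B shrinks by the factor (1+r)·0.95 = 0.96449.
This holds for months 1–89. Entering month 90 the balance is $288.33; 5% of the post-interest balance is now below $15.00, so the flat $15.00 minimum applies from here.
From month 90 a fixed $15.00 at rate r clears $288.33 in 23 more payments. Total: 89 + 23 = 112 months.

112 months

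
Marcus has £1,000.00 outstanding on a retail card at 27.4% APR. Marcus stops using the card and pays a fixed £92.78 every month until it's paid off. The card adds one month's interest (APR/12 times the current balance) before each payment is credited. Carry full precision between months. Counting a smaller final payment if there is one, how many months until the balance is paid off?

Monthly rate r = 27.4%/12 = 2.28333% = 0.0228333.
Recurrence: B ← B·(1+r) − £92.78.
Month 1: interest £22.83; balance after payment £930.05.
Month 2: interest £21.24; balance after payment £858.51.
Closed form: n = −ln(1 − rB₀/P)/ln(1+r) = −ln(0.7539)/ln(1.02283) ≈ 12.513, so the balance reaches zero during payment 13.

13 months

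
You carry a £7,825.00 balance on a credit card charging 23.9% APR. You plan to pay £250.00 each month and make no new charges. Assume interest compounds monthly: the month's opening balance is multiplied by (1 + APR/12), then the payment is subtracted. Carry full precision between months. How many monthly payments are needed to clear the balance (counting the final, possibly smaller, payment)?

Monthly rate r = 23.9%/12 = 1.99167% = 0.0199167.
Recurrence: B ← B·(1+r) − £250.00.
Month 1: interest £155.85; balance after payment £7,730.85.
Month 2: interest £153.97; balance after payment £7,634.82.
Closed form: n = −ln(1 − rB₀/P)/ln(1+r) = −ln(0.37661)/ln(1.01992) ≈ 49.518, so the balance reaches zero during payment 50.

50 payments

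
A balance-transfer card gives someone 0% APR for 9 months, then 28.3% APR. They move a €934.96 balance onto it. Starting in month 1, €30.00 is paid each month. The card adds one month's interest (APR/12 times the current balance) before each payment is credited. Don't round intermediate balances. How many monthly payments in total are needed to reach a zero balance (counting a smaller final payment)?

Promo months 1–9 at r₀ = 0%/12 = 0; months 10+ at r₁ = 28.3%/12 = 0.0235833.
After month 9 (no interest yet): B = €934.96 − 9·€30.00 = €664.96.
Then at r₁ with €30.00/mo: n₂ = −ln(1 − r₁·B/P)/ln(1+r₁) ≈ 31.73 → 32 more payments.

41 months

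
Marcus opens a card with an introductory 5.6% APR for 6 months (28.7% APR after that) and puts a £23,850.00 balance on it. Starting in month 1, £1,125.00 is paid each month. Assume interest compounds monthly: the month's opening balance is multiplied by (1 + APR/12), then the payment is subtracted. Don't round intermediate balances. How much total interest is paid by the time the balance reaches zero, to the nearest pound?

Promo months 1–6 at r₀ = 5.6%/12 = 0.00466667; months 7+ at r₁ = 28.7%/12 = 0.0239167.
After month 6: iterate B ← B·(1+r₀) − £1,125.00 for 6 months → £17,696.40.
Then at r₁ with £1,125.00/mo: n₂ = −ln(1 − r₁·B/P)/ln(1+r₁) ≈ 19.97 → 20 more payments.
Total paid = 25·£1,125.00 + £1,089.35 = £29,214.35; interest = £29,214.35 − £23,850.00 = £5,364.35.

£5,364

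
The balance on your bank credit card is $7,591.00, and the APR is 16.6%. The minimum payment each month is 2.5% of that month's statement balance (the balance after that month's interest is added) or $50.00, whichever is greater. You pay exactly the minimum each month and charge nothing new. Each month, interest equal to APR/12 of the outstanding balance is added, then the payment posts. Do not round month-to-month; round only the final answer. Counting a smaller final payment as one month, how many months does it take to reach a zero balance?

174 months

Monthly rate r = 16.6%/12 = 1.38333% = 0.0138333.
While 2.5% of the post-interest balance exceeds $50.00, each month B ← (B·(1+r))·(1 − 0.025), i.e. B shrinks by the factor (1+r)·0.975 = 0.98849.
This holds for months 1–117. Entering month 118 the balance is $1,958.52; 2.5% of the post-interest balance is now below $50.00, so the flat $50.00 minimum applies from here.
From month 118 a fixed $50.00 at rate r clears $1,958.52 in 57 more payments. Total: 117 + 57 = 174 months.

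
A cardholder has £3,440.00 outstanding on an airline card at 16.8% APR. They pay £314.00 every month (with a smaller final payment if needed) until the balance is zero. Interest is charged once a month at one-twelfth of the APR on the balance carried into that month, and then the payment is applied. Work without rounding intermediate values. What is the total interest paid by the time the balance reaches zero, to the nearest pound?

Monthly rate r = 16.8%/12 = 1.4% = 0.014.
Payoff takes n = ⌈−ln(1 − rB₀/P)/ln(1+r)⌉ = ⌈11.976⌉ = 12 payments; the last is £306.45.
Total paid = 11·£314.00 + £306.45 = £3,760.45.
Total interest = total paid − principal = £3,760.45 − £3,440.00 = £320.45.

£320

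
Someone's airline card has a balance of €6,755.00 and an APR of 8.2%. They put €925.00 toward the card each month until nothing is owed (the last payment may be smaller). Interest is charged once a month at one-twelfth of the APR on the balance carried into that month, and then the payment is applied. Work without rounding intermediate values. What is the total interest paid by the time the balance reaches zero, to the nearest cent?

€198.80

Monthly rate r = 8.2%/12 = 0.683333% = 0.00683333.
Payoff takes n = ⌈−ln(1 − rB₀/P)/ln(1+r)⌉ = ⌈7.517⌉ = 8 payments; the last is €478.80.
Total paid = 7·€925.00 + €478.80 = €6,953.80.
Total interest = total paid − principal = €6,953.80 − €6,755.00 = €198.80.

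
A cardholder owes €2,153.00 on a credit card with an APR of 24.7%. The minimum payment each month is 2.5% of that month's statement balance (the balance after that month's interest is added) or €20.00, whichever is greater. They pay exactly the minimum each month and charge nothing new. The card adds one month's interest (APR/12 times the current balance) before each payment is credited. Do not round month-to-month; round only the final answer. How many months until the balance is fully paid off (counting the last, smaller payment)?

286 months

Monthly rate r = 24.7%/12 = 2.05833% = 0.0205833.
While 2.5% of the post-interest balance exceeds €20.00, each month B ← (B·(1+r))·(1 − 0.025), i.e. B shrinks by the factor (1+r)·0.975 = 0.99507.
This holds for months 1–205. Entering month 206 the balance is €781.50; 2.5% of the post-interest balance is now below €20.00, so the flat €20.00 minimum applies from here.
From month 206 a fixed €20.00 at rate r clears €781.50 in 81 more payments. Total: 205 + 81 = 286 months.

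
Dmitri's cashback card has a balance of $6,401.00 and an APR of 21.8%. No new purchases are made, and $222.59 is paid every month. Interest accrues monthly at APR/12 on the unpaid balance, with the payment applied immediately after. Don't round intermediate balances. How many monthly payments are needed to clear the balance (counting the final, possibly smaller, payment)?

42 payments

Monthly rate r = 21.8%/12 = 1.81667% = 0.0181667.
Recurrence: B ← B·(1+r) − $222.59.
Month 1: interest $116.28; balance after payment $6,294.69.
Month 2: interest $114.35; balance after payment $6,186.46.
Closed form: n = −ln(1 − rB₀/P)/ln(1+r) = −ln(0.47758)/ln(1.01817) ≈ 41.048, so the balance reaches zero during payment 42.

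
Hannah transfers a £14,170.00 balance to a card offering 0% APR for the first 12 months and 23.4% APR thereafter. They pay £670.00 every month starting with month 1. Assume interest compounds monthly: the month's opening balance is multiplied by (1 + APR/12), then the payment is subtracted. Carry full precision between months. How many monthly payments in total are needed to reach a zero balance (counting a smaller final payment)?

23 months

Promo months 1–12 at r₀ = 0%/12 = 0; months 13+ at r₁ = 23.4%/12 = 0.0195.
After month 12 (no interest yet): B = £14,170.00 − 12·£670.00 = £6,130.00.
Then at r₁ with £670.00/mo: n₂ = −ln(1 − r₁·B/P)/ln(1+r₁) ≈ 10.18 → 11 more payments.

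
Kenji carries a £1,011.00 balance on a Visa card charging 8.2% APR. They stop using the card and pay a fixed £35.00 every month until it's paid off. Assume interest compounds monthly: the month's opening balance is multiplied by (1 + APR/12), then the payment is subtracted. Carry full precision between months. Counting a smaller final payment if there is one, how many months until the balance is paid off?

Monthly rate r = 8.2%/12 = 0.683333% = 0.00683333.
Recurrence: B ← B·(1+r) − £35.00.
Month 1: interest £6.91; balance after payment £982.91.
Month 2: interest £6.72; balance after payment £954.63.
Closed form: n = −ln(1 − rB₀/P)/ln(1+r) = −ln(0.80261)/ln(1.00683) ≈ 32.288, so the balance reaches zero during payment 33.

33 payments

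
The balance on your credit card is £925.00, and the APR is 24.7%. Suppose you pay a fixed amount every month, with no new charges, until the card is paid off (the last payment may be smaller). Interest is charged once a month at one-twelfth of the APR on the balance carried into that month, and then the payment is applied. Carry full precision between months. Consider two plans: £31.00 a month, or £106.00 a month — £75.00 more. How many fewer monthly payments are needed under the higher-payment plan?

37 fewer payments

Monthly rate r = 24.7%/12 = 2.05833% = 0.0205833.
At £31.00/mo: n = ⌈−ln(1 − rB₀/P)/ln(1+r)⌉ = 47 payments (last £23.13); total interest = total paid − £925.00 = £524.13.
At £106.00/mo: 10 payments (last £76.26); total interest £105.26.
Payments saved = 47 − 10 = 37.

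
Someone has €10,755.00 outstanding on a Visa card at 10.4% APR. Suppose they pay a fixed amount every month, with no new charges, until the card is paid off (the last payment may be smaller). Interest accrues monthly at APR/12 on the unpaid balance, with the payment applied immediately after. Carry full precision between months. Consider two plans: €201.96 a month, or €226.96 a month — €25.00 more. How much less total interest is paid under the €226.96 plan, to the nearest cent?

Monthly rate r = 10.4%/12 = 0.866667% = 0.00866667.
At €201.96/mo: n = ⌈−ln(1 − rB₀/P)/ln(1+r)⌉ = 72 payments (last €148.45); total interest = total paid − €10,755.00 = €3,732.61.
At €226.96/mo: 62 payments (last €63.65); total interest €3,153.21.
Interest saved = €3,732.61 − €3,153.21 = €579.40.

€579.40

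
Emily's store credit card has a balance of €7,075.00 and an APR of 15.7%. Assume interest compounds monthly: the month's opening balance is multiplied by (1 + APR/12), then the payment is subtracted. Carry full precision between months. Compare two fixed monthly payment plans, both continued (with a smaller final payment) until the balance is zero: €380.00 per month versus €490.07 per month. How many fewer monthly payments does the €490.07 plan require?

5 fewer payments

Monthly rate r = 15.7%/12 = 1.30833% = 0.0130833.
At €380.00/mo: n = ⌈−ln(1 − rB₀/P)/ln(1+r)⌉ = 22 payments (last €182.01); total interest = total paid − €7,075.00 = €1,087.01.
At €490.07/mo: 17 payments (last €51.72); total interest €817.84.
Payments saved = 22 − 17 = 5.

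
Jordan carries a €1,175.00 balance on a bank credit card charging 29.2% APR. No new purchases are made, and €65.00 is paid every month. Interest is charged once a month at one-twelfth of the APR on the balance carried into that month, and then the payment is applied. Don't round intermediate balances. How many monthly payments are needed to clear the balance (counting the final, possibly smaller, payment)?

25 payments

Monthly rate r = 29.2%/12 = 2.43333% = 0.0243333.
Recurrence: B ← B·(1+r) − €65.00.
Month 1: interest €28.59; balance after payment €1,138.59.
Month 2: interest €27.71; balance after payment €1,101.30.
Closed form: n = −ln(1 − rB₀/P)/ln(1+r) = −ln(0.56013)/ln(1.02433) ≈ 24.107, so the balance reaches zero during payment 25.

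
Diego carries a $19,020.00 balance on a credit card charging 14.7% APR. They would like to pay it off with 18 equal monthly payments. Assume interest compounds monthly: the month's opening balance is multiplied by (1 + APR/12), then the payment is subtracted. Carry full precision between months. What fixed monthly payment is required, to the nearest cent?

Monthly rate r = 14.7%/12 = 1.225% = 0.01225.
Level-payment amortization: P = B₀·r / (1 − (1+r)^(−n)) = 19020.00·0.01225 / (1 − 1.01225^(−18)).
Denominator 1 − (1+r)^(−18) = 0.196807098.
P = 232.995 / 0.196807098 ≈ 1183.87.

$1,183.87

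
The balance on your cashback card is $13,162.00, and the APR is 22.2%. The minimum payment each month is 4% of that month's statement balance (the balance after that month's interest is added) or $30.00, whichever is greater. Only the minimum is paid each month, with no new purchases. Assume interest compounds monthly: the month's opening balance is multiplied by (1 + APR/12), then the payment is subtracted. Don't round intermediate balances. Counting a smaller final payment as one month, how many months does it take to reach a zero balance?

Monthly rate r = 22.2%/12 = 1.85% = 0.0185.
While 4% of the post-interest balance exceeds $30.00, each month B ← (B·(1+r))·(1 − 0.04), i.e. B shrinks by the factor (1+r)·0.96 = 0.97776.
This holds for months 1–129. Entering month 130 the balance is $723.24; 4% of the post-interest balance is now below $30.00, so the flat $30.00 minimum applies from here.
From month 130 a fixed $30.00 at rate r clears $723.24 in 33 more payments. Total: 129 + 33 = 162 months.

162 months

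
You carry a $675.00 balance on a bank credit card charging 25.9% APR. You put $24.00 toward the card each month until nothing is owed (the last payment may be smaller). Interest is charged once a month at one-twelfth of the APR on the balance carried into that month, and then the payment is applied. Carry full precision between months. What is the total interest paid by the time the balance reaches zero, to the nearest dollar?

Monthly rate r = 25.9%/12 = 2.15833% = 0.0215833.
Payoff takes n = ⌈−ln(1 − rB₀/P)/ln(1+r)⌉ = ⌈43.741⌉ = 44 payments; the last is $17.82.
Total paid = 43·$24.00 + $17.82 = $1,049.82.
Total interest = total paid − principal = $1,049.82 − $675.00 = $374.82.

$375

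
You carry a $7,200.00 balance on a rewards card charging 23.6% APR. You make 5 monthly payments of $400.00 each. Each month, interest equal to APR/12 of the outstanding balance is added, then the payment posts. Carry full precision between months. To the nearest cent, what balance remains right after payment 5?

$5,856.17

Monthly rate r = 23.6%/12 = 1.96667% = 0.0196667.
Each month: B ← B·(1+r) − $400.00.
Month 1: interest $141.60; balance after payment $6,941.60.
Month 2: interest $136.52; balance after payment $6,678.12.
Month 3: interest $131.34; balance after payment $6,409.45.
Month 4: interest $126.05; balance after payment $6,135.51.
Month 5: interest $120.66; balance after payment $5,856.17.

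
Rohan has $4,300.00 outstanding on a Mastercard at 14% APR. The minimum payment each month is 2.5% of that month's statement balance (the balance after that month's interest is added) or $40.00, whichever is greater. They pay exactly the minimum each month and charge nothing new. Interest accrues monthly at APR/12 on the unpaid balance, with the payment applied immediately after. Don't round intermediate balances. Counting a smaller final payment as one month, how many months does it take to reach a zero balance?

Monthly rate r = 14%/12 = 1.16667% = 0.0116667.
While 2.5% of the post-interest balance exceeds $40.00, each month B ← (B·(1+r))·(1 − 0.025), i.e. B shrinks by the factor (1+r)·0.975 = 0.98638.
This holds for months 1–73. Entering month 74 the balance is $1,579.57; 2.5% of the post-interest balance is now below $40.00, so the flat $40.00 minimum applies from here.
From month 74 a fixed $40.00 at rate r clears $1,579.57 in 54 more payments. Total: 73 + 54 = 127 months.

127 months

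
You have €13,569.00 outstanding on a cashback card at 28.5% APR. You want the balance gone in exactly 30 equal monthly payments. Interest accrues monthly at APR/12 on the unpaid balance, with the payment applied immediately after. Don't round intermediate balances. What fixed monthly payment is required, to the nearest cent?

€637.54

Monthly rate r = 28.5%/12 = 2.375% = 0.02375.
Level-payment amortization: P = B₀·r / (1 − (1+r)^(−n)) = 13569.00·0.02375 / (1 − 1.02375^(−30)).
Denominator 1 − (1+r)^(−30) = 0.505481484.
P = 322.264 / 0.505481484 ≈ 637.54.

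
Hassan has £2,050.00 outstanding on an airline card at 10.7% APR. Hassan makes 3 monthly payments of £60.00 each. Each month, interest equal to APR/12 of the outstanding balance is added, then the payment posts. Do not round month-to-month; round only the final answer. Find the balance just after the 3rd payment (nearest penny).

£1,923.72

Monthly rate r = 10.7%/12 = 0.891667% = 0.00891667.
Each month: B ← B·(1+r) − £60.00.
Month 1: interest £18.28; balance after payment £2,008.28.
Month 2: interest £17.91; balance after payment £1,966.19.
Month 3: interest £17.53; balance after payment £1,923.72.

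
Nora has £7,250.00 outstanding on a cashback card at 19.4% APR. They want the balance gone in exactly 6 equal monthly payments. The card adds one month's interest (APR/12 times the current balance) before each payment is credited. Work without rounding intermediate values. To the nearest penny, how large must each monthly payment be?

£1,277.62

Monthly rate r = 19.4%/12 = 1.61667% = 0.0161667.
Level-payment amortization: P = B₀·r / (1 − (1+r)^(−n)) = 7250.00·0.0161667 / (1 − 1.01617^(−6)).
Denominator 1 − (1+r)^(−6) = 0.0917396988.
P = 117.208 / 0.0917396988 ≈ 1277.62.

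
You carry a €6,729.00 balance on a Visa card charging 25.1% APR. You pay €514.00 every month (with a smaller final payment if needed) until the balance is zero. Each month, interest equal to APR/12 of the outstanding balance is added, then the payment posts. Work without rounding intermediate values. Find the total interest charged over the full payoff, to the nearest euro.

€1,217

Monthly rate r = 25.1%/12 = 2.09167% = 0.0209167.
Payoff takes n = ⌈−ln(1 − rB₀/P)/ln(1+r)⌉ = ⌈15.457⌉ = 16 payments; the last is €236.12.
Total paid = 15·€514.00 + €236.12 = €7,946.12.
Total interest = total paid − principal = €7,946.12 − €6,729.00 = €1,217.12.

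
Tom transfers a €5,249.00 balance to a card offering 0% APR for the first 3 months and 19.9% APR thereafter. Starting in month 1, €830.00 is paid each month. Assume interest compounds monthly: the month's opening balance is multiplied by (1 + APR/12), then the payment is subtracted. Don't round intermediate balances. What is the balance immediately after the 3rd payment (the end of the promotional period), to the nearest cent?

Promo months 1–3 at r₀ = 0%/12 = 0; months 4+ at r₁ = 19.9%/12 = 0.0165833.
After month 3 (no interest yet): B = €5,249.00 − 3·€830.00 = €2,759.00.

€2,759.00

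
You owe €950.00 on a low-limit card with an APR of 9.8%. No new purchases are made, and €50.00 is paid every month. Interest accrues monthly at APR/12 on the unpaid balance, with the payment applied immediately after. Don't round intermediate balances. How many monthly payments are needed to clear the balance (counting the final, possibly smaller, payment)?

Monthly rate r = 9.8%/12 = 0.816667% = 0.00816667.
Recurrence: B ← B·(1+r) − €50.00.
Month 1: interest €7.76; balance after payment €907.76.
Month 2: interest €7.41; balance after payment €865.17.
Closed form: n = −ln(1 − rB₀/P)/ln(1+r) = −ln(0.84483)/ln(1.00817) ≈ 20.731, so the balance reaches zero during payment 21.

21 payments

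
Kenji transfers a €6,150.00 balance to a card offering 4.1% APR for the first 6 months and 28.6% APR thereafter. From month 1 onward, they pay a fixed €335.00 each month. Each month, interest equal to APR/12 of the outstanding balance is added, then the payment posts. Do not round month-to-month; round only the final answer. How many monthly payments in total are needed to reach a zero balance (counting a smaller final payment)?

Promo months 1–6 at r₀ = 4.1%/12 = 0.00341667; months 7+ at r₁ = 28.6%/12 = 0.0238333.
After month 6: iterate B ← B·(1+r₀) − €335.00 for 6 months → €4,249.91.
Then at r₁ with €335.00/mo: n₂ = −ln(1 − r₁·B/P)/ln(1+r₁) ≈ 15.29 → 16 more payments.

22 months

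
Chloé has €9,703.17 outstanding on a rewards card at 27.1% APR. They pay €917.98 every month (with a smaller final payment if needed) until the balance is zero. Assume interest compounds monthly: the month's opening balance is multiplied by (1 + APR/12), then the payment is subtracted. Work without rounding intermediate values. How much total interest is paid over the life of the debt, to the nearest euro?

Monthly rate r = 27.1%/12 = 2.25833% = 0.0225833.
Payoff takes n = ⌈−ln(1 − rB₀/P)/ln(1+r)⌉ = ⌈12.213⌉ = 13 payments; the last is €197.14.
Total paid = 12·€917.98 + €197.14 = €11,212.90.
Total interest = total paid − principal = €11,212.90 − €9,703.17 = €1,509.73.

€1,510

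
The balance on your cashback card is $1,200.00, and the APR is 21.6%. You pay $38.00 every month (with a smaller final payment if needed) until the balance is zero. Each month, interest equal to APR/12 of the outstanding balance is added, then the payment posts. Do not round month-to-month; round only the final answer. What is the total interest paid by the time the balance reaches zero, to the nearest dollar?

Monthly rate r = 21.6%/12 = 1.8% = 0.018.
Payoff takes n = ⌈−ln(1 − rB₀/P)/ln(1+r)⌉ = ⌈47.103⌉ = 48 payments; the last is $3.93.
Total paid = 47·$38.00 + $3.93 = $1,789.93.
Total interest = total paid − principal = $1,789.93 − $1,200.00 = $589.93.

$590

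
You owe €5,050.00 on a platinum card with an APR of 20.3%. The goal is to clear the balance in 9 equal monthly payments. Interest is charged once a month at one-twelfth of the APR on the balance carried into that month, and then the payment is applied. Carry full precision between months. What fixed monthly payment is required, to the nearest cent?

€609.63

Monthly rate r = 20.3%/12 = 1.69167% = 0.0169167.
Level-payment amortization: P = B₀·r / (1 − (1+r)^(−n)) = 5050.00·0.0169167 / (1 − 1.01692^(−9)).
Denominator 1 − (1+r)^(−9) = 0.140132146.
P = 85.4292 / 0.140132146 ≈ 609.63.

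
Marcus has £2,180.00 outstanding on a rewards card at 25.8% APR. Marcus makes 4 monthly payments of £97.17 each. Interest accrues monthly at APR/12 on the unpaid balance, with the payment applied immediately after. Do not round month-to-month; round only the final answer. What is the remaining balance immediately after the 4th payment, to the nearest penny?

Monthly rate r = 25.8%/12 = 2.15% = 0.0215.
Each month: B ← B·(1+r) − £97.17.
Month 1: interest £46.87; balance after payment £2,129.70.
Month 2: interest £45.79; balance after payment £2,078.32.
Month 3: interest £44.68; balance after payment £2,025.83.
Month 4: interest £43.56; balance after payment £1,972.22.

£1,972.22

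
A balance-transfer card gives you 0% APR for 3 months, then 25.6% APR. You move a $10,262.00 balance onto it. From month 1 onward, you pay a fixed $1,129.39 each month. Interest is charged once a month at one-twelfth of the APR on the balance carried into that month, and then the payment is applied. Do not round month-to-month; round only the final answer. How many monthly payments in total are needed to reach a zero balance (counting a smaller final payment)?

10 months

Promo months 1–3 at r₀ = 0%/12 = 0; months 4+ at r₁ = 25.6%/12 = 0.0213333.
After month 3 (no interest yet): B = $10,262.00 − 3·$1,129.39 = $6,873.83.
Then at r₁ with $1,129.39/mo: n₂ = −ln(1 − r₁·B/P)/ln(1+r₁) ≈ 6.59 → 7 more payments.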